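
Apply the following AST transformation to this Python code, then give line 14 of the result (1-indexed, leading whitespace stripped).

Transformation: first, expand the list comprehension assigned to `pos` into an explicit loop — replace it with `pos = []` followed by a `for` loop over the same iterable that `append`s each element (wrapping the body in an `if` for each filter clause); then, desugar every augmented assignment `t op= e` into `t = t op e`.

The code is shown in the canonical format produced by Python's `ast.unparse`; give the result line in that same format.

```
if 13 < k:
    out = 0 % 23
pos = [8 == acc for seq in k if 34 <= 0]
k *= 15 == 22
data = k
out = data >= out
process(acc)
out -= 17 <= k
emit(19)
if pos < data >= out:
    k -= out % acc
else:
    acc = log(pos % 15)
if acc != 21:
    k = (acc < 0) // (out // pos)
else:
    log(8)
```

k = k - out % acc

Transformed code:
if 13 < k:
    out = 0 % 23
pos = []
for seq in k:
    if 34 <= 0:
        pos.append(8 == acc)
k = k * (15 == 22)
data = k
out = data >= out
process(acc)
out = out - (17 <= k)
emit(19)
if pos < data >= out:
    k = k - out % acc
else:
    acc = log(pos % 15)
if acc != 21:
    k = (acc < 0) // (out // pos)
else:
    log(8)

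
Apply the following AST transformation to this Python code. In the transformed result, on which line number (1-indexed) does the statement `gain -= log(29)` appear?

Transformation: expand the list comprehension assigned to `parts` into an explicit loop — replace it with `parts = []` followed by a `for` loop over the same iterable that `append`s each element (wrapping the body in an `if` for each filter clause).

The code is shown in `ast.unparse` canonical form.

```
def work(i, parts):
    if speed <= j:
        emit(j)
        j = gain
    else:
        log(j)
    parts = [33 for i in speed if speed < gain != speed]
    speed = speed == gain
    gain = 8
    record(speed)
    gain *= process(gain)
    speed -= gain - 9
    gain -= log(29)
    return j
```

Transformed code:
def work(i, parts):
    if speed <= j:
        emit(j)
        j = gain
    else:
        log(j)
    parts = []
    for i in speed:
        if speed < gain != speed:
            parts.append(33)
    speed = speed == gain
    gain = 8
    record(speed)
    gain *= process(gain)
    speed -= gain - 9
    gain -= log(29)
    return j

16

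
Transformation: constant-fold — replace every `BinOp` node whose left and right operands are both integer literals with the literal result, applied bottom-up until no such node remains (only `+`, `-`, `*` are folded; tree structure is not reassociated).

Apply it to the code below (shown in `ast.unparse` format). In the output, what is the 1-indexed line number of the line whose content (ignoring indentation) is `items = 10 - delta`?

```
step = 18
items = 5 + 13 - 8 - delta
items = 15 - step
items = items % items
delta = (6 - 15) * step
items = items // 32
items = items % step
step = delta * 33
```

Transformed code:
step = 18
items = 10 - delta
items = 15 - step
items = items % items
delta = -9 * step
items = items // 32
items = items % step
step = delta * 33

2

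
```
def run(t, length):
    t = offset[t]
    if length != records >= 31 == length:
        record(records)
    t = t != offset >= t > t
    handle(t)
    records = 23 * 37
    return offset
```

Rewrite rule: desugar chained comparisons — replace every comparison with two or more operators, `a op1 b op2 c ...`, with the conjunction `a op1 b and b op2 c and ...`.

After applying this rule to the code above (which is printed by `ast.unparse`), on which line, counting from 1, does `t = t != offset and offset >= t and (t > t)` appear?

Transformed code:
def run(t, length):
    t = offset[t]
    if length != records and records >= 31 and (31 == length):
        record(records)
    t = t != offset and offset >= t and (t > t)
    handle(t)
    records = 23 * 37
    return offset

5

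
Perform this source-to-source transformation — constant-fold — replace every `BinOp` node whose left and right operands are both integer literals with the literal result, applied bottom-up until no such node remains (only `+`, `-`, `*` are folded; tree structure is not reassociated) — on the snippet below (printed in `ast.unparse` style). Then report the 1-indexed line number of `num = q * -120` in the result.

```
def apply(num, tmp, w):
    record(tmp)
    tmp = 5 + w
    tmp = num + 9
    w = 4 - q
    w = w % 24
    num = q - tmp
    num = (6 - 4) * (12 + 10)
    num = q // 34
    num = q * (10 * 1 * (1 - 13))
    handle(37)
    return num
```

Transformed code:
def apply(num, tmp, w):
    record(tmp)
    tmp = 5 + w
    tmp = num + 9
    w = 4 - q
    w = w % 24
    num = q - tmp
    num = 44
    num = q // 34
    num = q * -120
    handle(37)
    return num

10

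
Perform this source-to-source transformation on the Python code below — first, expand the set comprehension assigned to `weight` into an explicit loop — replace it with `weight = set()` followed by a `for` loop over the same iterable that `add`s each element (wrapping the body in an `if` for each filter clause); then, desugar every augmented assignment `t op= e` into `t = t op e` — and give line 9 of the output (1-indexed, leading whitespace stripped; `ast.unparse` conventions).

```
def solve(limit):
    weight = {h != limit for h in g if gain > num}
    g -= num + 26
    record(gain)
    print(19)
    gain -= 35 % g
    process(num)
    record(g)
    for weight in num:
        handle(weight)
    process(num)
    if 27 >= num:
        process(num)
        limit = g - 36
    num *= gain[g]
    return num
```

Transformed code:
def solve(limit):
    weight = set()
    for h in g:
        if gain > num:
            weight.add(h != limit)
    g = g - (num + 26)
    record(gain)
    print(19)
    gain = gain - 35 % g
    process(num)
    record(g)
    for weight in num:
        handle(weight)
    process(num)
    if 27 >= num:
        process(num)
        limit = g - 36
    num = num * gain[g]
    return num

gain = gain - 35 % g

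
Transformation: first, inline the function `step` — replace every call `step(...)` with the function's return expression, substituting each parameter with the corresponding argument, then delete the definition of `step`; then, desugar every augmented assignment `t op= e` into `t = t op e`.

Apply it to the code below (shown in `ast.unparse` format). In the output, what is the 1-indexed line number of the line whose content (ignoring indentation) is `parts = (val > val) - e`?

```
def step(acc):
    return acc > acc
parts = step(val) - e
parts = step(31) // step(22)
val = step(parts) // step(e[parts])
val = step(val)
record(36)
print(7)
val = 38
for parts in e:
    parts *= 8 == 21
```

Transformed code:
parts = (val > val) - e
parts = (31 > 31) // (22 > 22)
val = (parts > parts) // (e[parts] > e[parts])
val = val > val
record(36)
print(7)
val = 38
for parts in e:
    parts = parts * (8 == 21)

1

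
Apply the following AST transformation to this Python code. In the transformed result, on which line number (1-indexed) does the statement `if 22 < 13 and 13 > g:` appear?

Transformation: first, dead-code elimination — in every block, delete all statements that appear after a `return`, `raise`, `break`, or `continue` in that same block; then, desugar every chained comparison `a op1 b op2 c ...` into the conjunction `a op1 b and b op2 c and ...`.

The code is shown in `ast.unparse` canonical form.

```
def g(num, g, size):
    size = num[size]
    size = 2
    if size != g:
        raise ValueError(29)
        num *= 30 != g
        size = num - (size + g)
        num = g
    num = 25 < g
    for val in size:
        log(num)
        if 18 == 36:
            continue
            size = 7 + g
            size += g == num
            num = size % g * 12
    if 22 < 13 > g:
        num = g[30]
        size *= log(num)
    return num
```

11

Transformed code:
def g(num, g, size):
    size = num[size]
    size = 2
    if size != g:
        raise ValueError(29)
    num = 25 < g
    for val in size:
        log(num)
        if 18 == 36:
            continue
    if 22 < 13 and 13 > g:
        num = g[30]
        size *= log(num)
    return num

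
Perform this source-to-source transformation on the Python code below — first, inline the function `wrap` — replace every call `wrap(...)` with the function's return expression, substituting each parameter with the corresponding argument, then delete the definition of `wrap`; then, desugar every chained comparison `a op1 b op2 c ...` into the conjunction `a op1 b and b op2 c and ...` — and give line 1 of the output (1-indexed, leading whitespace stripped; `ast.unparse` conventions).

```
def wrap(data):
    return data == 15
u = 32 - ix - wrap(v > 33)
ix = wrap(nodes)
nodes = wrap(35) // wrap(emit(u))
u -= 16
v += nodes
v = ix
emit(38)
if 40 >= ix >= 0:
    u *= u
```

Transformed code:
u = 32 - ix - ((v > 33) == 15)
ix = nodes == 15
nodes = (35 == 15) // (emit(u) == 15)
u -= 16
v += nodes
v = ix
emit(38)
if 40 >= ix and ix >= 0:
    u *= u

u = 32 - ix - ((v > 33) == 15)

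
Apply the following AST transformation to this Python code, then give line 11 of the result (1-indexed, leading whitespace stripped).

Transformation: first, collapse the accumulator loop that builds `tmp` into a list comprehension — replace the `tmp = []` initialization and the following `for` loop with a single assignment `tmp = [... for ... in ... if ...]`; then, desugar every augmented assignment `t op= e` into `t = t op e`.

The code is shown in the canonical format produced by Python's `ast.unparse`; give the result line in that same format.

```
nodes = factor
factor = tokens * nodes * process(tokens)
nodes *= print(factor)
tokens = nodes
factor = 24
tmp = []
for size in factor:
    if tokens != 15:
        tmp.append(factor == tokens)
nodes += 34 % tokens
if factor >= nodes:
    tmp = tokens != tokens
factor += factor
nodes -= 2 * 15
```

Transformed code:
nodes = factor
factor = tokens * nodes * process(tokens)
nodes = nodes * print(factor)
tokens = nodes
factor = 24
tmp = [factor == tokens for size in factor if tokens != 15]
nodes = nodes + 34 % tokens
if factor >= nodes:
    tmp = tokens != tokens
factor = factor + factor
nodes = nodes - 2 * 15

nodes = nodes - 2 * 15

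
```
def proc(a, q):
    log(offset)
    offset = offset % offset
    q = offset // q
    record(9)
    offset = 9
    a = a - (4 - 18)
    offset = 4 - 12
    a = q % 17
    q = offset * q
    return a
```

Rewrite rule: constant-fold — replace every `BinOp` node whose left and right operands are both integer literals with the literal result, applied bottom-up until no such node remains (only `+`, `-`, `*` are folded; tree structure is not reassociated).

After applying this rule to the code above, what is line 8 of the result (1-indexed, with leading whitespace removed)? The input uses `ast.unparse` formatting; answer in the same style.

offset = -8

Transformed code:
def proc(a, q):
    log(offset)
    offset = offset % offset
    q = offset // q
    record(9)
    offset = 9
    a = a - -14
    offset = -8
    a = q % 17
    q = offset * q
    return a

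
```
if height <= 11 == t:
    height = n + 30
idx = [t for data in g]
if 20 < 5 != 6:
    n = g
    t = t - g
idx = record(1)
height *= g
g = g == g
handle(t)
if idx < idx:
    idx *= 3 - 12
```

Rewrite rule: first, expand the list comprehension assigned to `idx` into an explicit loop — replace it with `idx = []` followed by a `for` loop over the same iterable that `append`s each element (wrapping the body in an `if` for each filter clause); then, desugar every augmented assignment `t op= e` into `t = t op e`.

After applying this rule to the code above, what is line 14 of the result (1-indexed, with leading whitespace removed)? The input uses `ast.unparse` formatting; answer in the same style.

idx = idx * (3 - 12)

Transformed code:
if height <= 11 == t:
    height = n + 30
idx = []
for data in g:
    idx.append(t)
if 20 < 5 != 6:
    n = g
    t = t - g
idx = record(1)
height = height * g
g = g == g
handle(t)
if idx < idx:
    idx = idx * (3 - 12)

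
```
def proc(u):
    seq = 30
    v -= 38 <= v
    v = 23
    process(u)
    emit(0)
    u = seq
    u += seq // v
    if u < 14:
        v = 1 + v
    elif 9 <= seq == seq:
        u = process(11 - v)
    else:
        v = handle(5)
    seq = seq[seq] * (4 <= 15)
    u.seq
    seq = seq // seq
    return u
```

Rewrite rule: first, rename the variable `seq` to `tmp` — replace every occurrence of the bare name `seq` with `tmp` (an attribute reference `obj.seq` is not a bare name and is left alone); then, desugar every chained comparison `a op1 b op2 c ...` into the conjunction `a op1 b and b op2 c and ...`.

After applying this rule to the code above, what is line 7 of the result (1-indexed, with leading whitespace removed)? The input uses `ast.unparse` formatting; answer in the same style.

u = tmp

Transformed code:
def proc(u):
    tmp = 30
    v -= 38 <= v
    v = 23
    process(u)
    emit(0)
    u = tmp
    u += tmp // v
    if u < 14:
        v = 1 + v
    elif 9 <= tmp and tmp == tmp:
        u = process(11 - v)
    else:
        v = handle(5)
    tmp = tmp[tmp] * (4 <= 15)
    u.seq
    tmp = tmp // tmp
    return u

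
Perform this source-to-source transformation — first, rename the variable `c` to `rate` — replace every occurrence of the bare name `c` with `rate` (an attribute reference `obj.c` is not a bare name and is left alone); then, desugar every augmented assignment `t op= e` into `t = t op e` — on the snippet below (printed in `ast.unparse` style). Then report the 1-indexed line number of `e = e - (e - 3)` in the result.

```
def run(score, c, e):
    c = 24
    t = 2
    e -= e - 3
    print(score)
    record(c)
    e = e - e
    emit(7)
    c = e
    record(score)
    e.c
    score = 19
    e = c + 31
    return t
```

Transformed code:
def run(score, rate, e):
    rate = 24
    t = 2
    e = e - (e - 3)
    print(score)
    record(rate)
    e = e - e
    emit(7)
    rate = e
    record(score)
    e.c
    score = 19
    e = rate + 31
    return t

4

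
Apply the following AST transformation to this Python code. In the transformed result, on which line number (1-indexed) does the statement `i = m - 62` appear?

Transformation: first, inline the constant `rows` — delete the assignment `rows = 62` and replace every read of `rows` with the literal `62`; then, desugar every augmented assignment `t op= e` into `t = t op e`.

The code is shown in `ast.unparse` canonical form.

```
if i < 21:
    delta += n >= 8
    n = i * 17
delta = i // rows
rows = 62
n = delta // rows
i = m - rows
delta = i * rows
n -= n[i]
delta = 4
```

6

Transformed code:
if i < 21:
    delta = delta + (n >= 8)
    n = i * 17
delta = i // 62
n = delta // 62
i = m - 62
delta = i * 62
n = n - n[i]
delta = 4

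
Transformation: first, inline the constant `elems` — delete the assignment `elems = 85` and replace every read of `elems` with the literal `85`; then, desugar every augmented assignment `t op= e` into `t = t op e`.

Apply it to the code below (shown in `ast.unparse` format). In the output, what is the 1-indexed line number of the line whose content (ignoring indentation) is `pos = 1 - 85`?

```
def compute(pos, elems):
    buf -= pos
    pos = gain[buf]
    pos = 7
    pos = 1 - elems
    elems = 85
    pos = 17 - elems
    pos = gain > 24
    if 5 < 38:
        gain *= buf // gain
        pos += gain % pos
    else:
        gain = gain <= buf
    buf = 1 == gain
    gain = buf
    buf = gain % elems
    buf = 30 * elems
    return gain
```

Transformed code:
def compute(pos, elems):
    buf = buf - pos
    pos = gain[buf]
    pos = 7
    pos = 1 - 85
    pos = 17 - 85
    pos = gain > 24
    if 5 < 38:
        gain = gain * (buf // gain)
        pos = pos + gain % pos
    else:
        gain = gain <= buf
    buf = 1 == gain
    gain = buf
    buf = gain % 85
    buf = 30 * 85
    return gain

5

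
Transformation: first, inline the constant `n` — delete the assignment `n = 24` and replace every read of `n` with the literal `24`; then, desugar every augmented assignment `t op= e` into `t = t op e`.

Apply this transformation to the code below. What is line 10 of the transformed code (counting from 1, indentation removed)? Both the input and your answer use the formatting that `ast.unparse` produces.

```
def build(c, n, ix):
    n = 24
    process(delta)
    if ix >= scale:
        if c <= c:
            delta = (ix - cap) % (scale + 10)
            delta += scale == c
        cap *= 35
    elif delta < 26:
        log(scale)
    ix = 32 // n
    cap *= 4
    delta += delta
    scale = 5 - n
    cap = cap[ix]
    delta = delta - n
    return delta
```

Transformed code:
def build(c, n, ix):
    process(delta)
    if ix >= scale:
        if c <= c:
            delta = (ix - cap) % (scale + 10)
            delta = delta + (scale == c)
        cap = cap * 35
    elif delta < 26:
        log(scale)
    ix = 32 // 24
    cap = cap * 4
    delta = delta + delta
    scale = 5 - 24
    cap = cap[ix]
    delta = delta - 24
    return delta

ix = 32 // 24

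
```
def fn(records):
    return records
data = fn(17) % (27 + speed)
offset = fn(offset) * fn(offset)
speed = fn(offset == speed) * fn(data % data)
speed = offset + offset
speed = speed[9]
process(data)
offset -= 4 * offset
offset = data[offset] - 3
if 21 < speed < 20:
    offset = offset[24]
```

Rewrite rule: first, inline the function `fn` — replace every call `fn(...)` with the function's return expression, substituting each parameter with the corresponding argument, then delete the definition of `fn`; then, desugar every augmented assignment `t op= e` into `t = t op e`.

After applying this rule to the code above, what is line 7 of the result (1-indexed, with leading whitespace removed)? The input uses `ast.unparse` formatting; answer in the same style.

offset = offset - 4 * offset

Transformed code:
data = 17 % (27 + speed)
offset = offset * offset
speed = (offset == speed) * (data % data)
speed = offset + offset
speed = speed[9]
process(data)
offset = offset - 4 * offset
offset = data[offset] - 3
if 21 < speed < 20:
    offset = offset[24]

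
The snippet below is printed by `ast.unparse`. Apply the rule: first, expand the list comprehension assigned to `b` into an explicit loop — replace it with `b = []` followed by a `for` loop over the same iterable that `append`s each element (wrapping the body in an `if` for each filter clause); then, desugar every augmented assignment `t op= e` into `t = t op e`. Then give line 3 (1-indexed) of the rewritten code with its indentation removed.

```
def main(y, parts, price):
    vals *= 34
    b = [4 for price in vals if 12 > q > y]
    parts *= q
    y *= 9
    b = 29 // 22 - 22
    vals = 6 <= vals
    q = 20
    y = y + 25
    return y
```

Transformed code:
def main(y, parts, price):
    vals = vals * 34
    b = []
    for price in vals:
        if 12 > q > y:
            b.append(4)
    parts = parts * q
    y = y * 9
    b = 29 // 22 - 22
    vals = 6 <= vals
    q = 20
    y = y + 25
    return y

b = []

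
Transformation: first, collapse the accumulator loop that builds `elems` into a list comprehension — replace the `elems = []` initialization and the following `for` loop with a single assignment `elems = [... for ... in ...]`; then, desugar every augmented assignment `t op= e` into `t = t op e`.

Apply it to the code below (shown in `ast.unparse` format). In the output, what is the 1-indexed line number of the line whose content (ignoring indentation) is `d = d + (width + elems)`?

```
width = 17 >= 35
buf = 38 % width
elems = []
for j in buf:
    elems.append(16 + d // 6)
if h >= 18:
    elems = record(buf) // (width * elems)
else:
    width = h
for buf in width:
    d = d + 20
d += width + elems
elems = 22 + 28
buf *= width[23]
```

Transformed code:
width = 17 >= 35
buf = 38 % width
elems = [16 + d // 6 for j in buf]
if h >= 18:
    elems = record(buf) // (width * elems)
else:
    width = h
for buf in width:
    d = d + 20
d = d + (width + elems)
elems = 22 + 28
buf = buf * width[23]

10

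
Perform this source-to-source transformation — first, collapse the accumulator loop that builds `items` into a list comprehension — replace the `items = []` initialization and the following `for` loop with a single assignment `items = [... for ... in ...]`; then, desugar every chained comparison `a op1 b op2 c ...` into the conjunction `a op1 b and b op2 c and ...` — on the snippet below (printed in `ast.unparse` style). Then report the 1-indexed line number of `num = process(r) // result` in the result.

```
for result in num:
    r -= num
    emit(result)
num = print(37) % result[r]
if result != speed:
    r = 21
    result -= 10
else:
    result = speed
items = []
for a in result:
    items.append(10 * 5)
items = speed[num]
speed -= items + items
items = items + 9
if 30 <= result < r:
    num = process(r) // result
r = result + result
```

Transformed code:
for result in num:
    r -= num
    emit(result)
num = print(37) % result[r]
if result != speed:
    r = 21
    result -= 10
else:
    result = speed
items = [10 * 5 for a in result]
items = speed[num]
speed -= items + items
items = items + 9
if 30 <= result and result < r:
    num = process(r) // result
r = result + result

15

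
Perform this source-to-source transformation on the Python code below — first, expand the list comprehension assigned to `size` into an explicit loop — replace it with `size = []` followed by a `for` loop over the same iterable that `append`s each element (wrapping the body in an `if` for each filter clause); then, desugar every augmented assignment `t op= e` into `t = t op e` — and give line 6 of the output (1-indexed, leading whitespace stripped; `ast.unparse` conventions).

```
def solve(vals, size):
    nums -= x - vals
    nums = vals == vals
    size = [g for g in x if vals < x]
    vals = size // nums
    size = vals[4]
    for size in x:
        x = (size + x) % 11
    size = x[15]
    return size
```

if vals < x:

Transformed code:
def solve(vals, size):
    nums = nums - (x - vals)
    nums = vals == vals
    size = []
    for g in x:
        if vals < x:
            size.append(g)
    vals = size // nums
    size = vals[4]
    for size in x:
        x = (size + x) % 11
    size = x[15]
    return size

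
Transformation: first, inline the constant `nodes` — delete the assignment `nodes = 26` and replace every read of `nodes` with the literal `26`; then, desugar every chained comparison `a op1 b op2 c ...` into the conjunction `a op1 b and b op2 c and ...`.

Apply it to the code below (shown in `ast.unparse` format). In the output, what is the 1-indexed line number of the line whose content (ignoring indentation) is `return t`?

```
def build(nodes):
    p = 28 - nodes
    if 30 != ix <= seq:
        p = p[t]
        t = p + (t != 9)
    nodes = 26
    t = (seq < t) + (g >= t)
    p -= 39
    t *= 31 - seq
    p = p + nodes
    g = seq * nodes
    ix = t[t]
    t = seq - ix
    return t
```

13

Transformed code:
def build(nodes):
    p = 28 - 26
    if 30 != ix and ix <= seq:
        p = p[t]
        t = p + (t != 9)
    t = (seq < t) + (g >= t)
    p -= 39
    t *= 31 - seq
    p = p + 26
    g = seq * 26
    ix = t[t]
    t = seq - ix
    return t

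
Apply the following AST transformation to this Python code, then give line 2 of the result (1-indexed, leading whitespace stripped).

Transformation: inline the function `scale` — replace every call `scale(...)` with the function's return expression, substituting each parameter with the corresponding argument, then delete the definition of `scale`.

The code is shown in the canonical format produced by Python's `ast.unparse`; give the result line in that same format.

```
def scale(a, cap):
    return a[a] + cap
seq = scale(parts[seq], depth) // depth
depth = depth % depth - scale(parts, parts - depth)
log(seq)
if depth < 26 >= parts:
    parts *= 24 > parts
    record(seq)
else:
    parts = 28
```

Transformed code:
seq = (parts[seq][parts[seq]] + depth) // depth
depth = depth % depth - (parts[parts] + (parts - depth))
log(seq)
if depth < 26 >= parts:
    parts *= 24 > parts
    record(seq)
else:
    parts = 28

depth = depth % depth - (parts[parts] + (parts - depth))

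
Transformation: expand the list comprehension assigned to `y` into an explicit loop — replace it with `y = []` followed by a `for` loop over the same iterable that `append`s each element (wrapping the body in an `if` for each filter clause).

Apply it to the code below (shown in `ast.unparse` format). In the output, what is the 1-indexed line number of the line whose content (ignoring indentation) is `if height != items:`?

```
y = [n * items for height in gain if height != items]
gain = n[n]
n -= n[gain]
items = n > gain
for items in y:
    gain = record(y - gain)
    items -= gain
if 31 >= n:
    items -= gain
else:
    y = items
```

3

Transformed code:
y = []
for height in gain:
    if height != items:
        y.append(n * items)
gain = n[n]
n -= n[gain]
items = n > gain
for items in y:
    gain = record(y - gain)
    items -= gain
if 31 >= n:
    items -= gain
else:
    y = items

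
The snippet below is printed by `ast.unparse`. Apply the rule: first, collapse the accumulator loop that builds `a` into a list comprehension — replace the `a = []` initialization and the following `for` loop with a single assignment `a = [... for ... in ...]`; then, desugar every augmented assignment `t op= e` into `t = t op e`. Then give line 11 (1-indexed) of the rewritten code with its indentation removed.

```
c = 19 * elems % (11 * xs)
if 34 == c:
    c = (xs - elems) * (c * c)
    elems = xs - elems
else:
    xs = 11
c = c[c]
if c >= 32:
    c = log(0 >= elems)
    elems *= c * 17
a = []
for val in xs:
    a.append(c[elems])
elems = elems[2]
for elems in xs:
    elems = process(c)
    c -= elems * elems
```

Transformed code:
c = 19 * elems % (11 * xs)
if 34 == c:
    c = (xs - elems) * (c * c)
    elems = xs - elems
else:
    xs = 11
c = c[c]
if c >= 32:
    c = log(0 >= elems)
    elems = elems * (c * 17)
a = [c[elems] for val in xs]
elems = elems[2]
for elems in xs:
    elems = process(c)
    c = c - elems * elems

a = [c[elems] for val in xs]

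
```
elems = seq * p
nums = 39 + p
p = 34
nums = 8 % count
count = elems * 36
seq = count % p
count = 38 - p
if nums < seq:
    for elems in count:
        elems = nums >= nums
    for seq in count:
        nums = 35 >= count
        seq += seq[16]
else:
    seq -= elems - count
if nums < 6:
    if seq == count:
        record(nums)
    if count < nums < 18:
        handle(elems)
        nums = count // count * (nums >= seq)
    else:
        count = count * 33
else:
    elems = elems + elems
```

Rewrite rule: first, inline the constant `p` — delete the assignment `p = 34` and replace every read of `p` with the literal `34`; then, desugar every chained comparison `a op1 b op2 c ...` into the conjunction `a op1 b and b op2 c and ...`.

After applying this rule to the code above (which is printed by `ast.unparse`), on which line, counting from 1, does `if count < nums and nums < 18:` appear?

Transformed code:
elems = seq * 34
nums = 39 + 34
nums = 8 % count
count = elems * 36
seq = count % 34
count = 38 - 34
if nums < seq:
    for elems in count:
        elems = nums >= nums
    for seq in count:
        nums = 35 >= count
        seq += seq[16]
else:
    seq -= elems - count
if nums < 6:
    if seq == count:
        record(nums)
    if count < nums and nums < 18:
        handle(elems)
        nums = count // count * (nums >= seq)
    else:
        count = count * 33
else:
    elems = elems + elems

18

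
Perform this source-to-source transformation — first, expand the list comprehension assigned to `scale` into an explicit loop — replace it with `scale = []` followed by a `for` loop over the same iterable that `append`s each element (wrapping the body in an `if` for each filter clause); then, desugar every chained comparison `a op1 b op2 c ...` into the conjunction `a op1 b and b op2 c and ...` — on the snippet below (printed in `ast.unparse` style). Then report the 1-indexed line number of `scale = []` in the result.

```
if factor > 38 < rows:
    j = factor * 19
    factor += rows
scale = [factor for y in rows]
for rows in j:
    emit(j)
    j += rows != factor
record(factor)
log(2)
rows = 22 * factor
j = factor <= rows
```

4

Transformed code:
if factor > 38 and 38 < rows:
    j = factor * 19
    factor += rows
scale = []
for y in rows:
    scale.append(factor)
for rows in j:
    emit(j)
    j += rows != factor
record(factor)
log(2)
rows = 22 * factor
j = factor <= rows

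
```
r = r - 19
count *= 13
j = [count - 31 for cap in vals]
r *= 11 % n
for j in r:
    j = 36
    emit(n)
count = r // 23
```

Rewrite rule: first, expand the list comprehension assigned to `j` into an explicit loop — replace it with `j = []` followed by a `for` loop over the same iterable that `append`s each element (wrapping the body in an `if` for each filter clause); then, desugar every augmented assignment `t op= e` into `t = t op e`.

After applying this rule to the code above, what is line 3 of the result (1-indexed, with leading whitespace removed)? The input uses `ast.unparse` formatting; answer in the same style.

Transformed code:
r = r - 19
count = count * 13
j = []
for cap in vals:
    j.append(count - 31)
r = r * (11 % n)
for j in r:
    j = 36
    emit(n)
count = r // 23

j = []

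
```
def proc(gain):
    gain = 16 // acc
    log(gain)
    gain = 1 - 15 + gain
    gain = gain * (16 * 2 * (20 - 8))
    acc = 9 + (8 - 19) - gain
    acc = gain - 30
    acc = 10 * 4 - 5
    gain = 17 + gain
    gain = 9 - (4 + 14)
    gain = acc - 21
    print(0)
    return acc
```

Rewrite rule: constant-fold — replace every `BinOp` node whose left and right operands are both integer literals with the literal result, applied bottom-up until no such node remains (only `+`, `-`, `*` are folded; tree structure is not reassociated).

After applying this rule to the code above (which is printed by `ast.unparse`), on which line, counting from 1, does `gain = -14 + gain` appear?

4

Transformed code:
def proc(gain):
    gain = 16 // acc
    log(gain)
    gain = -14 + gain
    gain = gain * 384
    acc = -2 - gain
    acc = gain - 30
    acc = 35
    gain = 17 + gain
    gain = -9
    gain = acc - 21
    print(0)
    return acc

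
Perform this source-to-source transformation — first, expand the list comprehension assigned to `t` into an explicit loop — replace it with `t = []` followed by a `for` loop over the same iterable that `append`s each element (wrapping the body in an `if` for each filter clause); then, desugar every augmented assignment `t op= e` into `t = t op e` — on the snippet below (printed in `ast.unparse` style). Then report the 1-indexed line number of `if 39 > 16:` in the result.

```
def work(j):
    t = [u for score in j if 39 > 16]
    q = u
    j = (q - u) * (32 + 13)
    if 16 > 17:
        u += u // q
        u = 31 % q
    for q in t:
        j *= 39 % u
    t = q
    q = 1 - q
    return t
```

4

Transformed code:
def work(j):
    t = []
    for score in j:
        if 39 > 16:
            t.append(u)
    q = u
    j = (q - u) * (32 + 13)
    if 16 > 17:
        u = u + u // q
        u = 31 % q
    for q in t:
        j = j * (39 % u)
    t = q
    q = 1 - q
    return t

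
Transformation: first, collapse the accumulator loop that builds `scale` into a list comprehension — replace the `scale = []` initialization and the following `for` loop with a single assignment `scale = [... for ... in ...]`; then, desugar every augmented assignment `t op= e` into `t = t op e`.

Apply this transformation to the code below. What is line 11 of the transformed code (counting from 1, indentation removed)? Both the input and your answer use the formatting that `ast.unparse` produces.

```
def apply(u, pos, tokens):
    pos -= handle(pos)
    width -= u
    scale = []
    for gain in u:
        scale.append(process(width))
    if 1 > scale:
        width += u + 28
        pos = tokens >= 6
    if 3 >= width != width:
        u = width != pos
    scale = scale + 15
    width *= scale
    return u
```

width = width * scale

Transformed code:
def apply(u, pos, tokens):
    pos = pos - handle(pos)
    width = width - u
    scale = [process(width) for gain in u]
    if 1 > scale:
        width = width + (u + 28)
        pos = tokens >= 6
    if 3 >= width != width:
        u = width != pos
    scale = scale + 15
    width = width * scale
    return u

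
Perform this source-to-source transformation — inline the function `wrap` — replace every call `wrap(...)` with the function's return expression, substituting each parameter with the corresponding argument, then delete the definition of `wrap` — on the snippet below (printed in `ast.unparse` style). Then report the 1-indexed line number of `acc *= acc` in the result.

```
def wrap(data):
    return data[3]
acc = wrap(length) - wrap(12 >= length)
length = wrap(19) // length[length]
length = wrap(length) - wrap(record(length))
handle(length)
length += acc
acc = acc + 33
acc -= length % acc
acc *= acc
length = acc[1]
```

8

Transformed code:
acc = length[3] - (12 >= length)[3]
length = 19[3] // length[length]
length = length[3] - record(length)[3]
handle(length)
length += acc
acc = acc + 33
acc -= length % acc
acc *= acc
length = acc[1]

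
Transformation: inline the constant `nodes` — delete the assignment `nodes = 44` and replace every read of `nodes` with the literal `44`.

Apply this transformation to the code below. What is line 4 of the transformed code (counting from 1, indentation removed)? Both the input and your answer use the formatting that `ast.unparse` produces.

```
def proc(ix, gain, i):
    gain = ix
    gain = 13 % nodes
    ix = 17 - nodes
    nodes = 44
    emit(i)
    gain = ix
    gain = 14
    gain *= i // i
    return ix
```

ix = 17 - 44

Transformed code:
def proc(ix, gain, i):
    gain = ix
    gain = 13 % 44
    ix = 17 - 44
    emit(i)
    gain = ix
    gain = 14
    gain *= i // i
    return ix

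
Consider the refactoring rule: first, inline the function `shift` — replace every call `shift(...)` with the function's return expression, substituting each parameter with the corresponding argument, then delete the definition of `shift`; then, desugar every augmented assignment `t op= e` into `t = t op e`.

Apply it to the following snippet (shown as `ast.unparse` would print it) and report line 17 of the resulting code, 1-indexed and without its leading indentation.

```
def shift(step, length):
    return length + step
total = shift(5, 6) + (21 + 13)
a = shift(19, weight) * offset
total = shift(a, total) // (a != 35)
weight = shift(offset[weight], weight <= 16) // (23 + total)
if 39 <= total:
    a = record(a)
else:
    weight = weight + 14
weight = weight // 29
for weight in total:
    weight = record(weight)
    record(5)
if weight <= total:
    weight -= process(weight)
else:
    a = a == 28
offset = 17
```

offset = 17

Transformed code:
total = 6 + 5 + (21 + 13)
a = (weight + 19) * offset
total = (total + a) // (a != 35)
weight = ((weight <= 16) + offset[weight]) // (23 + total)
if 39 <= total:
    a = record(a)
else:
    weight = weight + 14
weight = weight // 29
for weight in total:
    weight = record(weight)
    record(5)
if weight <= total:
    weight = weight - process(weight)
else:
    a = a == 28
offset = 17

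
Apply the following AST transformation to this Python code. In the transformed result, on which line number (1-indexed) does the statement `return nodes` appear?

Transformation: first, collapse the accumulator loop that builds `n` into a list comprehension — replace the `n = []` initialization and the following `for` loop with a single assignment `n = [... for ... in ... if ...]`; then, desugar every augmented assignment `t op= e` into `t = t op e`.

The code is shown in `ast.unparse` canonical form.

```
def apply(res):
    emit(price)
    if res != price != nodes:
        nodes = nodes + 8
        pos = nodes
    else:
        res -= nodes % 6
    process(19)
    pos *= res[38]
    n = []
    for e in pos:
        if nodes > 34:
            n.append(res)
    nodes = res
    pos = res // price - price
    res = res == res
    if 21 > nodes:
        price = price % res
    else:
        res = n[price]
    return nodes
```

Transformed code:
def apply(res):
    emit(price)
    if res != price != nodes:
        nodes = nodes + 8
        pos = nodes
    else:
        res = res - nodes % 6
    process(19)
    pos = pos * res[38]
    n = [res for e in pos if nodes > 34]
    nodes = res
    pos = res // price - price
    res = res == res
    if 21 > nodes:
        price = price % res
    else:
        res = n[price]
    return nodes

18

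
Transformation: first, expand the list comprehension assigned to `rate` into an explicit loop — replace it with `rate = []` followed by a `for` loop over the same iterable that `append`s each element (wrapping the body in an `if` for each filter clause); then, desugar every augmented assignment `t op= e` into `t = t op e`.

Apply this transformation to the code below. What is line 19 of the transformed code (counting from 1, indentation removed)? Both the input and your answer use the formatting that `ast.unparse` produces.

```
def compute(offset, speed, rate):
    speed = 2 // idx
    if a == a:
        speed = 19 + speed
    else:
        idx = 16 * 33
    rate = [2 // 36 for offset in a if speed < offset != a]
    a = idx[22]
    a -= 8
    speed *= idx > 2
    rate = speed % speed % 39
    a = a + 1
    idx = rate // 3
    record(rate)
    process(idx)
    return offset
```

return offset

Transformed code:
def compute(offset, speed, rate):
    speed = 2 // idx
    if a == a:
        speed = 19 + speed
    else:
        idx = 16 * 33
    rate = []
    for offset in a:
        if speed < offset != a:
            rate.append(2 // 36)
    a = idx[22]
    a = a - 8
    speed = speed * (idx > 2)
    rate = speed % speed % 39
    a = a + 1
    idx = rate // 3
    record(rate)
    process(idx)
    return offset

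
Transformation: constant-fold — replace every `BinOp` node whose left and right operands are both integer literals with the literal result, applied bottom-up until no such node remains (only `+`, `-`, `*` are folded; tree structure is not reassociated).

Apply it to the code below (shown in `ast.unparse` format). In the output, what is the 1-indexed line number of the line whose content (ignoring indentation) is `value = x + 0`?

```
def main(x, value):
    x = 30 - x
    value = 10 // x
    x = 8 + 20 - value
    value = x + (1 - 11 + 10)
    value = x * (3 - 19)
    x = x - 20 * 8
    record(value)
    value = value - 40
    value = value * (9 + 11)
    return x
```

5

Transformed code:
def main(x, value):
    x = 30 - x
    value = 10 // x
    x = 28 - value
    value = x + 0
    value = x * -16
    x = x - 160
    record(value)
    value = value - 40
    value = value * 20
    return x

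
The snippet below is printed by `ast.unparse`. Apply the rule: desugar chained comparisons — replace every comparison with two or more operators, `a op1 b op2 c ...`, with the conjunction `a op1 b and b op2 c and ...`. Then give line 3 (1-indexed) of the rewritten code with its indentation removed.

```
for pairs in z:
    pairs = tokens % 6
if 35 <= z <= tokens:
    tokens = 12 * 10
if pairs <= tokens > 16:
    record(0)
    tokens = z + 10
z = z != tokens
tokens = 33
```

Transformed code:
for pairs in z:
    pairs = tokens % 6
if 35 <= z and z <= tokens:
    tokens = 12 * 10
if pairs <= tokens and tokens > 16:
    record(0)
    tokens = z + 10
z = z != tokens
tokens = 33

if 35 <= z and z <= tokens:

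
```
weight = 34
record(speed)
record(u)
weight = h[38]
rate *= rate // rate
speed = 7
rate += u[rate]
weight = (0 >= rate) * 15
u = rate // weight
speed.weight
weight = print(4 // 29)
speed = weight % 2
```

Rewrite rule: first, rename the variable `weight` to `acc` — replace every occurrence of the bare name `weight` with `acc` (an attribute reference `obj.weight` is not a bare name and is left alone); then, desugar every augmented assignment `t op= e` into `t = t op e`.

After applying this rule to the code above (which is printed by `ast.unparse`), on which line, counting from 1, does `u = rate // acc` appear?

Transformed code:
acc = 34
record(speed)
record(u)
acc = h[38]
rate = rate * (rate // rate)
speed = 7
rate = rate + u[rate]
acc = (0 >= rate) * 15
u = rate // acc
speed.weight
acc = print(4 // 29)
speed = acc % 2

9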